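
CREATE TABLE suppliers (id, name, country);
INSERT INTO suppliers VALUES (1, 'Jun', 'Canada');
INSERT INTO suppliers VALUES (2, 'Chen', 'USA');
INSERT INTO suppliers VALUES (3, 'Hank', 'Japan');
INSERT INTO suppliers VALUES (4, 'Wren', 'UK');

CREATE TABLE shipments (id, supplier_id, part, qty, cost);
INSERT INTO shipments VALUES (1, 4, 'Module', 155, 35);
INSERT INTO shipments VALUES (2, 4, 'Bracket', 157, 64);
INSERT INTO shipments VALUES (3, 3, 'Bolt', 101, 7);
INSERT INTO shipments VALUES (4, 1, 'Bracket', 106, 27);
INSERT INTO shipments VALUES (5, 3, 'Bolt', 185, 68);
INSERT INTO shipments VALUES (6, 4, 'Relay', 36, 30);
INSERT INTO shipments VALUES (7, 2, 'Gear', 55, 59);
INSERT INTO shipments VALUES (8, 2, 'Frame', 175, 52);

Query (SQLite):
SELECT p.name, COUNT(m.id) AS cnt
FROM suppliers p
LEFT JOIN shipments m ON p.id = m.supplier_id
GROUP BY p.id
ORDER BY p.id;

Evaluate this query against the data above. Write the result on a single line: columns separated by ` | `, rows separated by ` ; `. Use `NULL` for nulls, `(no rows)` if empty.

LEFT JOIN keeps every suppliers row; unmatched ones get NULL for shipments columns.
Group by suppliers.id and compute COUNT(m.id). COUNT(col) of an all-NULL group is 0.
  1: ids {4} → COUNT(m.id)=1
  2: ids {7, 8} → COUNT(m.id)=2
  3: ids {3, 5} → COUNT(m.id)=2
  4: ids {1, 2, 6} → COUNT(m.id)=3

Jun | 1 ; Chen | 2 ; Hank | 2 ; Wren | 3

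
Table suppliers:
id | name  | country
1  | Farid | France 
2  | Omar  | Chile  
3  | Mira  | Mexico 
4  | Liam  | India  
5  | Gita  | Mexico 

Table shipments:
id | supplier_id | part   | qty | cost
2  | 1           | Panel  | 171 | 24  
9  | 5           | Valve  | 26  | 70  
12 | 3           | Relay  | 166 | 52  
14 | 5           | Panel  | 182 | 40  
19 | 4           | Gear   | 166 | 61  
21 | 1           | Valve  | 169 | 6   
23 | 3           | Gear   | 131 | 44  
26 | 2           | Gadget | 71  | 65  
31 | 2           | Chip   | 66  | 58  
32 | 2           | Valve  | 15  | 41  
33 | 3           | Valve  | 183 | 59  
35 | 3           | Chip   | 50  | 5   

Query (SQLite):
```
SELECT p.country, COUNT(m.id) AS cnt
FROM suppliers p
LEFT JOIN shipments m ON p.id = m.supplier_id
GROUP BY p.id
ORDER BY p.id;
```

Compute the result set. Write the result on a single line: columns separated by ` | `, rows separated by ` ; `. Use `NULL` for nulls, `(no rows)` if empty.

LEFT JOIN keeps every suppliers row; unmatched ones get NULL for shipments columns.
Group by suppliers.id and compute COUNT(m.id). COUNT(col) of an all-NULL group is 0.
  1: ids {2, 21} → COUNT(m.id)=2
  2: ids {26, 31, 32} → COUNT(m.id)=3
  3: ids {12, 23, 33, 35} → COUNT(m.id)=4
  4: ids {19} → COUNT(m.id)=1
  5: ids {9, 14} → COUNT(m.id)=2

France | 2 ; Chile | 3 ; Mexico | 4 ; India | 1 ; Mexico | 2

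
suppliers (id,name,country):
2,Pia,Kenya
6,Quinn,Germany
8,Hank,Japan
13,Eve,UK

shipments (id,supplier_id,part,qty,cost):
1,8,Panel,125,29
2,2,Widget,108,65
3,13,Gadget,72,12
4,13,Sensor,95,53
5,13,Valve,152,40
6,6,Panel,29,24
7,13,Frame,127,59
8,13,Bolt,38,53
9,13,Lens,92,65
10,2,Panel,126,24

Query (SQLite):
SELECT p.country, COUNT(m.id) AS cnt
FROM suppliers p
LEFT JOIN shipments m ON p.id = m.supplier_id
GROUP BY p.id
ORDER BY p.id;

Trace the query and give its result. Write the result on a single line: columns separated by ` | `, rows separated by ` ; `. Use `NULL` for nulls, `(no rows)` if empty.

LEFT JOIN keeps every suppliers row; unmatched ones get NULL for shipments columns.
Group by suppliers.id and compute COUNT(m.id). COUNT(col) of an all-NULL group is 0.
  2: ids {2, 10} → COUNT(m.id)=2
  6: ids {6} → COUNT(m.id)=1
  8: ids {1} → COUNT(m.id)=1
  13: ids {3, 4, 5, 7, 8, 9} → COUNT(m.id)=6

Kenya | 2 ; Germany | 1 ; Japan | 1 ; UK | 6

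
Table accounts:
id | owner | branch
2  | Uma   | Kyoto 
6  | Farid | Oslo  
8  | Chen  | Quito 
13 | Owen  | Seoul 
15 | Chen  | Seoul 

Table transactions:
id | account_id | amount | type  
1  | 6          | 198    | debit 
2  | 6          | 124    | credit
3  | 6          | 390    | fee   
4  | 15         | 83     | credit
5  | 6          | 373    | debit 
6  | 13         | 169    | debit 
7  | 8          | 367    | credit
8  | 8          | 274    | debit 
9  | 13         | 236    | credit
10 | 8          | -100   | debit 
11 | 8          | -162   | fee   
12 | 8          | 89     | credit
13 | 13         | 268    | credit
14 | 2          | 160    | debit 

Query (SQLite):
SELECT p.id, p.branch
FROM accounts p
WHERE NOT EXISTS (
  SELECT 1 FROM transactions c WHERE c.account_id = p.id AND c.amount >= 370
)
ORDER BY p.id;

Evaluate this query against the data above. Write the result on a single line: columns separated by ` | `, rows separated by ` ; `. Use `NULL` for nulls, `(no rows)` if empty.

2 | Kyoto ; 8 | Quito ; 13 | Seoul ; 15 | Seoul

For each accounts row, check whether any transactions with matching account_id has amount >= 370.
Keep rows where that is false.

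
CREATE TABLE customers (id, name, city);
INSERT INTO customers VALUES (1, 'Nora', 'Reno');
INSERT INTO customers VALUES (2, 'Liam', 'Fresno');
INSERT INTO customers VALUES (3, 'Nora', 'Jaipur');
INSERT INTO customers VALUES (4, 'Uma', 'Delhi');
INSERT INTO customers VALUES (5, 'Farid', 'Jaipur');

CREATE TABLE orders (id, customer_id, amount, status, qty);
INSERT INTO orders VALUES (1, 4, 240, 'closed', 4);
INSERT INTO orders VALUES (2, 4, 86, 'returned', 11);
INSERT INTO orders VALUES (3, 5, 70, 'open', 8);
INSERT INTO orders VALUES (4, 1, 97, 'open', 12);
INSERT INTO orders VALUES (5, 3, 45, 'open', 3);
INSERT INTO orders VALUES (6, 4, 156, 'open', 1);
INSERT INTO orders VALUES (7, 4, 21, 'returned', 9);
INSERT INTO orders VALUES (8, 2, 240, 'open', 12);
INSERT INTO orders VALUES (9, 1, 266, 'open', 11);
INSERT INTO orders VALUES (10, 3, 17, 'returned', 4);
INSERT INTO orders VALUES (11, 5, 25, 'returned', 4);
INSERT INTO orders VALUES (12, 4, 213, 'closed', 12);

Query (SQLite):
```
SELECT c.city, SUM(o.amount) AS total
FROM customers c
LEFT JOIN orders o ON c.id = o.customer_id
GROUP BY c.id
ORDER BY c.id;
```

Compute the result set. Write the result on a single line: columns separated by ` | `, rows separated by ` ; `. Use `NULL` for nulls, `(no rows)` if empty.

Reno | 363 ; Fresno | 240 ; Jaipur | 62 ; Delhi | 716 ; Jaipur | 95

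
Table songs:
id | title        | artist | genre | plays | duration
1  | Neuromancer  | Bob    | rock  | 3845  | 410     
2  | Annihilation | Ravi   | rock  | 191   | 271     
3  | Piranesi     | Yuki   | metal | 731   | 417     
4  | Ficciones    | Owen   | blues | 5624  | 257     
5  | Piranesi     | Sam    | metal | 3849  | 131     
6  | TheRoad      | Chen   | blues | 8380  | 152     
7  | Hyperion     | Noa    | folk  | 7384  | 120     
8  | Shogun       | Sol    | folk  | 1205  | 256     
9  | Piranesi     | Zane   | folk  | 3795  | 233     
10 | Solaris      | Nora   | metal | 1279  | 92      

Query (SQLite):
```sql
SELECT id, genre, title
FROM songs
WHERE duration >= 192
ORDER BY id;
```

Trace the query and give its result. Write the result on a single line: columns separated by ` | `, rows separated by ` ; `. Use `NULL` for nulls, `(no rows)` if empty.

duration >= 192: ids {1, 2, 3, 4, 8, 9}

1 | rock | Neuromancer ; 2 | rock | Annihilation ; 3 | metal | Piranesi ; 4 | blues | Ficciones ; 8 | folk | Shogun ; 9 | folk | Piranesi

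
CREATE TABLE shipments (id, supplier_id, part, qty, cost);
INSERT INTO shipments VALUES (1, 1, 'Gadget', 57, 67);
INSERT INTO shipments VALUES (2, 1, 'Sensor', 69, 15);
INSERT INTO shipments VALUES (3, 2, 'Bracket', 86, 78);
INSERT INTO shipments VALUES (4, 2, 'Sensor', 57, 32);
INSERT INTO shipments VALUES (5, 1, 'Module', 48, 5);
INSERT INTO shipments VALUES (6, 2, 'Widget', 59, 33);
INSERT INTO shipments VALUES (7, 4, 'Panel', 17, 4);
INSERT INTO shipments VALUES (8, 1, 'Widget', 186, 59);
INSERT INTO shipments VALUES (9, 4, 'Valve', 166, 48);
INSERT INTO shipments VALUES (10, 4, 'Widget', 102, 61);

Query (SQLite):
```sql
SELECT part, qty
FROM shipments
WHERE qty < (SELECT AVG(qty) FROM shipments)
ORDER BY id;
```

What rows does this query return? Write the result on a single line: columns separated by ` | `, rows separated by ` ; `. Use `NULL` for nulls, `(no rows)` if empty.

Gadget | 57 ; Sensor | 69 ; Sensor | 57 ; Module | 48 ; Widget | 59 ; Panel | 17

Scalar subquery: AVG(qty) over all shipments rows = 84.7.
Keep rows where qty < that value.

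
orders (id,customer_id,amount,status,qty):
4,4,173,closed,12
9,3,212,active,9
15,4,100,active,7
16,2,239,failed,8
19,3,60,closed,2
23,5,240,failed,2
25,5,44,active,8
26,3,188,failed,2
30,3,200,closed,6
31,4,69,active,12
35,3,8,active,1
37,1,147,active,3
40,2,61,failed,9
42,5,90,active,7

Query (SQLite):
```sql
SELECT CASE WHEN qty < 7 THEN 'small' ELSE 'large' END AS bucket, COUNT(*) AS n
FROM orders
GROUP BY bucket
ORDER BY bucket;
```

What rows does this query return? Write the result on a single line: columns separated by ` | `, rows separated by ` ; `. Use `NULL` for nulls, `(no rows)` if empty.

large | 8 ; small | 6

Bucket rows by qty < 7 → 'small' else 'large'; count each bucket.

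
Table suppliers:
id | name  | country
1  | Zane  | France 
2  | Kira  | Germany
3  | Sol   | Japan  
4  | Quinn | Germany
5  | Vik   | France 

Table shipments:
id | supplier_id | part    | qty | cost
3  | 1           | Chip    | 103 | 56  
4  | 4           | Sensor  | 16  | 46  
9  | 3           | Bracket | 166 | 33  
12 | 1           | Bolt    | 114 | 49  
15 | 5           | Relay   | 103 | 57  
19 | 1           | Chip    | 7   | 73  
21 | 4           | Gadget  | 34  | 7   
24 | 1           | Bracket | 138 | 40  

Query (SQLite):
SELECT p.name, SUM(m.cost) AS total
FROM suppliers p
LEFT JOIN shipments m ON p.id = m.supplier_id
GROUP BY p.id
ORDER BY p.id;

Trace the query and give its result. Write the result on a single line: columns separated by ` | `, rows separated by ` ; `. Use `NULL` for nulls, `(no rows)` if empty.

Zane | 218 ; Kira | NULL ; Sol | 33 ; Quinn | 53 ; Vik | 57

LEFT JOIN keeps every suppliers row; unmatched ones get NULL for shipments columns.
Group by suppliers.id and compute SUM(m.cost). SUM over an all-NULL group is NULL.
  1: ids {3, 12, 19, 24} → SUM(m.cost)=218
  2: ids {—} → SUM(m.cost)=NULL
  3: ids {9} → SUM(m.cost)=33
  4: ids {4, 21} → SUM(m.cost)=53
  5: ids {15} → SUM(m.cost)=57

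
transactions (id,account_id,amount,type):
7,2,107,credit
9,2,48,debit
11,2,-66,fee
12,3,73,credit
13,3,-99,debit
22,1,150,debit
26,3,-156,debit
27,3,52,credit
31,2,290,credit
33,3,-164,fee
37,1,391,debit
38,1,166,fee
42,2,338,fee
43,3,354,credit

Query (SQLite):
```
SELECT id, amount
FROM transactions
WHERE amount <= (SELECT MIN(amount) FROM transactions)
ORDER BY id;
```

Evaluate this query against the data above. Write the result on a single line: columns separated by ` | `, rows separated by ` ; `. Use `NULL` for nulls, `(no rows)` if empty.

Scalar subquery: MIN(amount) over all transactions rows = -164.
Keep rows where amount <= that value.

33 | -164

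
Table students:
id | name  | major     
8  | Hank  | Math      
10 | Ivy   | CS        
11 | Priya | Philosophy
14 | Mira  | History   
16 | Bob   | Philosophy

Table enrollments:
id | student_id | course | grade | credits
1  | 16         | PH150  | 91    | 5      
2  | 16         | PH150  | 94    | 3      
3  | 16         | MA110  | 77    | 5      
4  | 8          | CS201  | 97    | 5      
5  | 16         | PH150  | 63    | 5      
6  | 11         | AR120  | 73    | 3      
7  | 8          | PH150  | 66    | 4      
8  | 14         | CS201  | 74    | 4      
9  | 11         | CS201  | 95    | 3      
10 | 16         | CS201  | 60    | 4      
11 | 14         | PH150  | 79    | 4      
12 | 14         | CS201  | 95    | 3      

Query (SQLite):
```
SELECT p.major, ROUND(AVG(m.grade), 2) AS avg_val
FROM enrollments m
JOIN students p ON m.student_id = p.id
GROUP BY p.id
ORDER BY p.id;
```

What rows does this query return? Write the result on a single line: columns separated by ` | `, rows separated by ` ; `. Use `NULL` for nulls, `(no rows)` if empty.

Math | 81.5 ; Philosophy | 84 ; History | 82.67 ; Philosophy | 77

Join each enrollments row to its students via student_id.
Group joined rows by students.id; compute ROUND(AVG(m.grade), 2) per group.
  8: ids {4, 7} → ROUND(AVG(m.grade), 2)=81.5
  11: ids {6, 9} → ROUND(AVG(m.grade), 2)=84
  14: ids {8, 11, 12} → ROUND(AVG(m.grade), 2)=82.67
  16: ids {1, 2, 3, 5, 10} → ROUND(AVG(m.grade), 2)=77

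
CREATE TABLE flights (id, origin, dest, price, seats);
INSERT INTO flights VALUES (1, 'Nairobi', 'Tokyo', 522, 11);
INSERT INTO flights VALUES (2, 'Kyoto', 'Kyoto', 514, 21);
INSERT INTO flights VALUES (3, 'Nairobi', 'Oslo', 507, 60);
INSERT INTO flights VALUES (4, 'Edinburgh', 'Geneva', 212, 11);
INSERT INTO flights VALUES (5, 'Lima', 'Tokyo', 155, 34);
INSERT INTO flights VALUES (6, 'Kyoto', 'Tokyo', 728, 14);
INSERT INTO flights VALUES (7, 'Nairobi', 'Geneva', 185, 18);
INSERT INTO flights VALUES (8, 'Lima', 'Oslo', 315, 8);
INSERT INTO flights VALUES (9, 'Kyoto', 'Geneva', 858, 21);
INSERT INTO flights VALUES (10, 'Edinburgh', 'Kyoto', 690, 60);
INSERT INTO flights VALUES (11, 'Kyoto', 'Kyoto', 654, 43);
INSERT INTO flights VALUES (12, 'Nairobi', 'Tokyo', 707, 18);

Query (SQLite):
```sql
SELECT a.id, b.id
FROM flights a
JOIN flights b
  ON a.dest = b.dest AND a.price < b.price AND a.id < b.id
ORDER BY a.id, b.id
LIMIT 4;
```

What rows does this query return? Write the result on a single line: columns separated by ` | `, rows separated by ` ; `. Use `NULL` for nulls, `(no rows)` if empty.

1 | 6 ; 1 | 12 ; 2 | 10 ; 2 | 11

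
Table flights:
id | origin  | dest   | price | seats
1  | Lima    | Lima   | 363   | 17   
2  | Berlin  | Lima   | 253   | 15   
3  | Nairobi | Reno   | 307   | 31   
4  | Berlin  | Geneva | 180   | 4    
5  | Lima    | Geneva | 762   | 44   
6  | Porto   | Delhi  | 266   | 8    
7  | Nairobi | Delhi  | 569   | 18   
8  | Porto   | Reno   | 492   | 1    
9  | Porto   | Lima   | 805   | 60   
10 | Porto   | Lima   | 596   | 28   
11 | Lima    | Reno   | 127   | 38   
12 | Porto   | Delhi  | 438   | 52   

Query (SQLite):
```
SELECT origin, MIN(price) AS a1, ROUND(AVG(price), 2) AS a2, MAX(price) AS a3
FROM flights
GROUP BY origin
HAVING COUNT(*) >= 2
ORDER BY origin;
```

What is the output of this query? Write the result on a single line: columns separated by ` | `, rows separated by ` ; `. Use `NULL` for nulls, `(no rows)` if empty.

Group flights by origin.
Per group compute: MIN(price), ROUND(AVG(price), 2), MAX(price).
HAVING: drop groups with fewer than 2 rows.
  Berlin: ids {2, 4} → MIN(price)=180, ROUND(AVG(price), 2)=216.5, MAX(price)=253
  Lima: ids {1, 5, 11} → MIN(price)=127, ROUND(AVG(price), 2)=417.33, MAX(price)=762
  Nairobi: ids {3, 7} → MIN(price)=307, ROUND(AVG(price), 2)=438, MAX(price)=569
  Porto: ids {6, 8, 9, 10, 12} → MIN(price)=266, ROUND(AVG(price), 2)=519.4, MAX(price)=805

Berlin | 180 | 216.5 | 253 ; Lima | 127 | 417.33 | 762 ; Nairobi | 307 | 438 | 569 ; Porto | 266 | 519.4 | 805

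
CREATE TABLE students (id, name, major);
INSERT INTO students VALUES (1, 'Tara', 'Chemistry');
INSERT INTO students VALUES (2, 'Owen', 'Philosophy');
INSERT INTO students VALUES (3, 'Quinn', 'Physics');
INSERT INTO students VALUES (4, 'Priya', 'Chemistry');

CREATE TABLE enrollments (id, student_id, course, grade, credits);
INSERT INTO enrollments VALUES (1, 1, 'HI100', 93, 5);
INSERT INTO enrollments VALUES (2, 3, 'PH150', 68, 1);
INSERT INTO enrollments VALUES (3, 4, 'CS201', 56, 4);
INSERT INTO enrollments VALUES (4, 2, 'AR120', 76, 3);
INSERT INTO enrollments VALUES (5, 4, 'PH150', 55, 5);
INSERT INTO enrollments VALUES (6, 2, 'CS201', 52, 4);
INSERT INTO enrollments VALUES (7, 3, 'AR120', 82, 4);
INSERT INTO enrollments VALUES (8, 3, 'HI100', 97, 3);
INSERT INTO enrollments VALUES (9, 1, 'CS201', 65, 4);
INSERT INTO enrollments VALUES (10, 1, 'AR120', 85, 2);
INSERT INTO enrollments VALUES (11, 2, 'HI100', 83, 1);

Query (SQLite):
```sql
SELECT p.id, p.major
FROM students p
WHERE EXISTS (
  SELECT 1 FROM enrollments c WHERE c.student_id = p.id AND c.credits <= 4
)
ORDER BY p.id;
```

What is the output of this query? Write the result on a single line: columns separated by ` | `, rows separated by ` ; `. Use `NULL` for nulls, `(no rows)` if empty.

1 | Chemistry ; 2 | Philosophy ; 3 | Physics ; 4 | Chemistry

For each students row, check whether any enrollments with matching student_id has credits <= 4.
Keep rows where that is true.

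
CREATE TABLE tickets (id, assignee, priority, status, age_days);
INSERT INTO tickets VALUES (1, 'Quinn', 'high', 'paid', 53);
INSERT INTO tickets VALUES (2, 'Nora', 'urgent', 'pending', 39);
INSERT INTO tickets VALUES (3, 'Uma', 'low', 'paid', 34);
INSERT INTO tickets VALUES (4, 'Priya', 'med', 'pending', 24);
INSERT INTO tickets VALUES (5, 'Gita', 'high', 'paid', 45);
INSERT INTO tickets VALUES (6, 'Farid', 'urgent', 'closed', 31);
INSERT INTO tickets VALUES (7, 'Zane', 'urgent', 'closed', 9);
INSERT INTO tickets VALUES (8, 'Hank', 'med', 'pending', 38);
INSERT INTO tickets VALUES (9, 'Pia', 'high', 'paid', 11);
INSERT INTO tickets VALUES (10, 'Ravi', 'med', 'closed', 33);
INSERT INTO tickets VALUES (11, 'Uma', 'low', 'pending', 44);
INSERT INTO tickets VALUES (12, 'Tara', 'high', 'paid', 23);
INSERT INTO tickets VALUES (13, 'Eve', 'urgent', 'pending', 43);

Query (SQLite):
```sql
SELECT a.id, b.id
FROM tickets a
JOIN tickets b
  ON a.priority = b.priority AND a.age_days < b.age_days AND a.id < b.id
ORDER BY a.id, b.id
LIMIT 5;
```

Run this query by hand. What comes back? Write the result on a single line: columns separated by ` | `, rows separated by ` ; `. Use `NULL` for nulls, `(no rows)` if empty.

Pairs (a,b) with same priority, a.age_days < b.age_days, a.id < b.id.
priority groups: high:{1,5,9,12} low:{3,11} med:{4,8,10} urgent:{2,6,7,13}
Ordered by (a.id, b.id); first 5.

2 | 13 ; 3 | 11 ; 4 | 8 ; 4 | 10 ; 6 | 13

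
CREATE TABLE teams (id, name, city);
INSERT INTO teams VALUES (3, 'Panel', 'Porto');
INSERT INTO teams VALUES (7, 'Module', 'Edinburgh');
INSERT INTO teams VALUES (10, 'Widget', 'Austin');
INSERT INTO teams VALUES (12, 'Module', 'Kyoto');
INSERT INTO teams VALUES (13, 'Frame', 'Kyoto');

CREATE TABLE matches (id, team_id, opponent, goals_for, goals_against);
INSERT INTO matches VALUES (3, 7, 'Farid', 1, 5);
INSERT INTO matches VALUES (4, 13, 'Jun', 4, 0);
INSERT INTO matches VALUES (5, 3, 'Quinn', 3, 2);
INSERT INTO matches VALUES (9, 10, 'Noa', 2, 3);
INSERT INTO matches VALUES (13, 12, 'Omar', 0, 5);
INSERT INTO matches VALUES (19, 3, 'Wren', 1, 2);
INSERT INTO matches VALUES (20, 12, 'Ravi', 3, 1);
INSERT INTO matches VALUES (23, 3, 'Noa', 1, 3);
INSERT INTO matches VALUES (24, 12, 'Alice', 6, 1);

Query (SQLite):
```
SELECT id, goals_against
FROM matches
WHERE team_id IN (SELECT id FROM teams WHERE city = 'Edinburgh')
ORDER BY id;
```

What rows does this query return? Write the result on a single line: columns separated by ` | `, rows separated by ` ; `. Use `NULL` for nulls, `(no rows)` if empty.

Inner query: teams.id where city = 'Edinburgh'.
Outer: keep matches rows whose team_id is in that set.
Inner query → {7}

3 | 5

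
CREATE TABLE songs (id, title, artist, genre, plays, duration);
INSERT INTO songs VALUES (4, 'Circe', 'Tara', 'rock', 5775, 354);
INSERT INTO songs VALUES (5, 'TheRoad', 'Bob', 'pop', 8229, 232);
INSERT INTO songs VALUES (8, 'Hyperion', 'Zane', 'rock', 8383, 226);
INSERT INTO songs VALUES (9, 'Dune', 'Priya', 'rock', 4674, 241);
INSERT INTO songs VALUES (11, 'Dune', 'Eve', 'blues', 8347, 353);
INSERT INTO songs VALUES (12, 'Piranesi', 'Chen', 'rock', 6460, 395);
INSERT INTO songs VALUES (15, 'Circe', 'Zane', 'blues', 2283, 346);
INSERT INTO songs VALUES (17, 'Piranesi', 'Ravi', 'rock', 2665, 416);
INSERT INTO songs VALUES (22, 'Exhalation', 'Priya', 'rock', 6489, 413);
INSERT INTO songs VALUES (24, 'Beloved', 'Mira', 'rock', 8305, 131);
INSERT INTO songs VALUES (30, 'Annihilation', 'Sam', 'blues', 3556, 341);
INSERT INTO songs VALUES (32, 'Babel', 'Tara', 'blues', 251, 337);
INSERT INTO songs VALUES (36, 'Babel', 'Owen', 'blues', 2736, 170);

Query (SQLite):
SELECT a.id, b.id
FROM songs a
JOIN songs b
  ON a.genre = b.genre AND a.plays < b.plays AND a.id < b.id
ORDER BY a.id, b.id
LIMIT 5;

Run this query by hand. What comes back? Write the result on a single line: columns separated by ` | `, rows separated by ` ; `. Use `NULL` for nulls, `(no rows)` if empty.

Pairs (a,b) with same genre, a.plays < b.plays, a.id < b.id.
genre groups: blues:{11,15,30,32,36} pop:{5} rock:{4,8,9,12,17,22,24}
Ordered by (a.id, b.id); first 5.

4 | 8 ; 4 | 12 ; 4 | 22 ; 4 | 24 ; 9 | 12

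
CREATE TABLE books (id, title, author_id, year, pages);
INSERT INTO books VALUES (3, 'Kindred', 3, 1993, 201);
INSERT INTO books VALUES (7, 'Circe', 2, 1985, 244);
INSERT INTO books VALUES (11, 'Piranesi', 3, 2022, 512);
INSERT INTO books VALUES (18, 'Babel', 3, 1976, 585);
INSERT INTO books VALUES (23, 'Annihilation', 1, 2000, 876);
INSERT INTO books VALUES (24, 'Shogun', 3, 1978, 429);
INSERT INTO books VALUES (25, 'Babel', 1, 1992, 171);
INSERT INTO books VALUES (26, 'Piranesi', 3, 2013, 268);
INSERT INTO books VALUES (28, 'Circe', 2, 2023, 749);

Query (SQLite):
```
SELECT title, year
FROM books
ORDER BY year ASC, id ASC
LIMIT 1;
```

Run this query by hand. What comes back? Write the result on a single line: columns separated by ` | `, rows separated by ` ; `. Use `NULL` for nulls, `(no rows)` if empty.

Babel | 1976

Sort by year asc, tiebreak id asc: (1976, id=18), (1978, id=24), (1985, id=7), (1992, id=25) …. Take first 1.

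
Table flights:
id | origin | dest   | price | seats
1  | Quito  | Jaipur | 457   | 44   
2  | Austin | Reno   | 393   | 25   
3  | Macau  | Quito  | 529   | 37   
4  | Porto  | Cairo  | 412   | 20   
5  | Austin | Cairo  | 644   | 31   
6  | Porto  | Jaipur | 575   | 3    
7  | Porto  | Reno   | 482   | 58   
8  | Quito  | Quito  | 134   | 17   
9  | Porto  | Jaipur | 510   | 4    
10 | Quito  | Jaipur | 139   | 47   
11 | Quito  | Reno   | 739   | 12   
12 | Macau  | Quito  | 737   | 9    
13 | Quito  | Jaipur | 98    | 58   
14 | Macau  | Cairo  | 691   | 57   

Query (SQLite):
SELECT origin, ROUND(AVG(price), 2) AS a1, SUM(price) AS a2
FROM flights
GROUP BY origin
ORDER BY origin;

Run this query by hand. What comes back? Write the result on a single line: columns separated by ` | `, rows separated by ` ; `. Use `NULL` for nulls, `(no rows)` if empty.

Group flights by origin.
Per group compute: ROUND(AVG(price), 2), SUM(price).
  Austin: ids {2, 5} → ROUND(AVG(price), 2)=518.5, SUM(price)=1037
  Macau: ids {3, 12, 14} → ROUND(AVG(price), 2)=652.33, SUM(price)=1957
  Porto: ids {4, 6, 7, 9} → ROUND(AVG(price), 2)=494.75, SUM(price)=1979
  Quito: ids {1, 8, 10, 11, 13} → ROUND(AVG(price), 2)=313.4, SUM(price)=1567

Austin | 518.5 | 1037 ; Macau | 652.33 | 1957 ; Porto | 494.75 | 1979 ; Quito | 313.4 | 1567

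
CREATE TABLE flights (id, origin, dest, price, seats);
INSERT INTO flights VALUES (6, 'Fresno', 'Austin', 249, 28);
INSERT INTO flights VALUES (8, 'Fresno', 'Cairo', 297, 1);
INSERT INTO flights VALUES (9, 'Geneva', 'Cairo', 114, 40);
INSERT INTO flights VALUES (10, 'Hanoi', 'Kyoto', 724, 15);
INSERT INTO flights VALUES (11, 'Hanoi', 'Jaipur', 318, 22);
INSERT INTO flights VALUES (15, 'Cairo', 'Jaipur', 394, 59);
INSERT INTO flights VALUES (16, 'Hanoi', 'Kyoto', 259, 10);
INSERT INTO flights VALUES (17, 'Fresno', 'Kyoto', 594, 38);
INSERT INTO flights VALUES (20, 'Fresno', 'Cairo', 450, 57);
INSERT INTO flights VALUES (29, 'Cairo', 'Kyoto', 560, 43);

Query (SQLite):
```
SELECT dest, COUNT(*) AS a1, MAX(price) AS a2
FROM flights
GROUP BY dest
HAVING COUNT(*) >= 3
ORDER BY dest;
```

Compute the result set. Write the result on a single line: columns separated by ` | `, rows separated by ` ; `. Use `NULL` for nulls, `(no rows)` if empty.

Group flights by dest.
Per group compute: COUNT(*), MAX(price).
HAVING: drop groups with fewer than 3 rows.
  Austin: ids {6} → COUNT(*)=1, MAX(price)=249
  Cairo: ids {8, 9, 20} → COUNT(*)=3, MAX(price)=450
  Jaipur: ids {11, 15} → COUNT(*)=2, MAX(price)=394
  Kyoto: ids {10, 16, 17, 29} → COUNT(*)=4, MAX(price)=724

Cairo | 3 | 450 ; Kyoto | 4 | 724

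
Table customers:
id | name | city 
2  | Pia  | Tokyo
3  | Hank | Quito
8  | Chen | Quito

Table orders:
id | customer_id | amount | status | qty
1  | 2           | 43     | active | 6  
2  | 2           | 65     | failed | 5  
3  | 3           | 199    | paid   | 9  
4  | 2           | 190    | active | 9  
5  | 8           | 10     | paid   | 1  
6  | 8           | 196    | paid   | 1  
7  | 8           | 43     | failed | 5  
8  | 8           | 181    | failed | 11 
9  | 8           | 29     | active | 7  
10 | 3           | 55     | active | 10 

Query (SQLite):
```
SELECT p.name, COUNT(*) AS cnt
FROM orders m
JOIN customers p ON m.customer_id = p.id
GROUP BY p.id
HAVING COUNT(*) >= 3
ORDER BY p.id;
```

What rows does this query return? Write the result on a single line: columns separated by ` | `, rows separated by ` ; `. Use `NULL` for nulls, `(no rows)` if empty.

Pia | 3 ; Chen | 5

Join each orders row to its customers via customer_id.
Group joined rows by customers.id; compute COUNT(*) per group.
HAVING: keep groups with count ≥ 3.
  2: ids {1, 2, 4} → COUNT(*)=3
  3: ids {3, 10} → COUNT(*)=2
  8: ids {5, 6, 7, 8, 9} → COUNT(*)=5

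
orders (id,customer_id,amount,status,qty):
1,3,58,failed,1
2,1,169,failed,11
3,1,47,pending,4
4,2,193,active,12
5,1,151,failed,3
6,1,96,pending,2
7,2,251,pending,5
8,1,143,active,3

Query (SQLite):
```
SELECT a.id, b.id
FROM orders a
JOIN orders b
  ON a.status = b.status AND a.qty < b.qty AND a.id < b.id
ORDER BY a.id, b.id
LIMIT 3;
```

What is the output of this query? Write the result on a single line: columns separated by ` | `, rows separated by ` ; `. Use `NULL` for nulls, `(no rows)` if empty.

Pairs (a,b) with same status, a.qty < b.qty, a.id < b.id.
status groups: active:{4,8} failed:{1,2,5} pending:{3,6,7}
Ordered by (a.id, b.id); first 3.

1 | 2 ; 1 | 5 ; 3 | 7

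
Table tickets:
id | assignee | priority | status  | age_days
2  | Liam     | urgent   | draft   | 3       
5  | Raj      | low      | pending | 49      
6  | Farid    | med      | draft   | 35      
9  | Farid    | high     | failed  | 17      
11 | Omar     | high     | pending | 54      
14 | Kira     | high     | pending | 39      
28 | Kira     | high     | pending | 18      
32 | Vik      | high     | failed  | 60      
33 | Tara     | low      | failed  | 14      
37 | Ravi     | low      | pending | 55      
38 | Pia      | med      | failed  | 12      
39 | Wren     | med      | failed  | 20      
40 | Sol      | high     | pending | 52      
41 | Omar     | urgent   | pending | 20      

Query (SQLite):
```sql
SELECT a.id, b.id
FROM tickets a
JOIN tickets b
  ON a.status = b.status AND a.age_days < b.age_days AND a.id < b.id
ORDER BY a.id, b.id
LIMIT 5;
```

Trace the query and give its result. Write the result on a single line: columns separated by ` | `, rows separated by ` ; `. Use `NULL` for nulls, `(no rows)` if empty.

2 | 6 ; 5 | 11 ; 5 | 37 ; 5 | 40 ; 9 | 32

Pairs (a,b) with same status, a.age_days < b.age_days, a.id < b.id.
status groups: draft:{2,6} failed:{9,32,33,38,39} pending:{5,11,14,28,37,40,41}
Ordered by (a.id, b.id); first 5.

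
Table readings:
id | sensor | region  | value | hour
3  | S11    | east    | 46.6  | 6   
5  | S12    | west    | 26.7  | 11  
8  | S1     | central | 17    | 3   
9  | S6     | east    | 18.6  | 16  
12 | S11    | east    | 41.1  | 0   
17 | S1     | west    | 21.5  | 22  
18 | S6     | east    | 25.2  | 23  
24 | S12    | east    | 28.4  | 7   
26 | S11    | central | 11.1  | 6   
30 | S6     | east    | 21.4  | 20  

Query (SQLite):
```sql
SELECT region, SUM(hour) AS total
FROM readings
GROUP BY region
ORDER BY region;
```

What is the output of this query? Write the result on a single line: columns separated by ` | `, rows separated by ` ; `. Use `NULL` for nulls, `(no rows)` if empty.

Partition readings by region; compute SUM(hour) within each group.
  central: ids {8, 26} → SUM(hour)=9
  east: ids {3, 9, 12, 18, 24, 30} → SUM(hour)=72
  west: ids {5, 17} → SUM(hour)=33

central | 9 ; east | 72 ; west | 33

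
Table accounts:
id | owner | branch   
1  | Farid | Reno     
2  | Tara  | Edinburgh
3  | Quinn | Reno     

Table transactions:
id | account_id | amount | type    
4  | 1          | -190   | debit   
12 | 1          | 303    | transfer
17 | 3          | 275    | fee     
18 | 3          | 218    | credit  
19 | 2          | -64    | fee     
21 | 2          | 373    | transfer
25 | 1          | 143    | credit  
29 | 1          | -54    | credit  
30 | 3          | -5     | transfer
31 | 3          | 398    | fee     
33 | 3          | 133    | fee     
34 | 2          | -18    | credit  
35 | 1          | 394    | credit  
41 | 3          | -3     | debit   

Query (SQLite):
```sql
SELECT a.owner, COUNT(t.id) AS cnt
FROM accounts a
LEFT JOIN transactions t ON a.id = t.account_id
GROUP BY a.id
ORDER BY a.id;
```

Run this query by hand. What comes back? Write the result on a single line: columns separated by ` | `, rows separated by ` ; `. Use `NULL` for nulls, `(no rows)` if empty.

Farid | 5 ; Tara | 3 ; Quinn | 6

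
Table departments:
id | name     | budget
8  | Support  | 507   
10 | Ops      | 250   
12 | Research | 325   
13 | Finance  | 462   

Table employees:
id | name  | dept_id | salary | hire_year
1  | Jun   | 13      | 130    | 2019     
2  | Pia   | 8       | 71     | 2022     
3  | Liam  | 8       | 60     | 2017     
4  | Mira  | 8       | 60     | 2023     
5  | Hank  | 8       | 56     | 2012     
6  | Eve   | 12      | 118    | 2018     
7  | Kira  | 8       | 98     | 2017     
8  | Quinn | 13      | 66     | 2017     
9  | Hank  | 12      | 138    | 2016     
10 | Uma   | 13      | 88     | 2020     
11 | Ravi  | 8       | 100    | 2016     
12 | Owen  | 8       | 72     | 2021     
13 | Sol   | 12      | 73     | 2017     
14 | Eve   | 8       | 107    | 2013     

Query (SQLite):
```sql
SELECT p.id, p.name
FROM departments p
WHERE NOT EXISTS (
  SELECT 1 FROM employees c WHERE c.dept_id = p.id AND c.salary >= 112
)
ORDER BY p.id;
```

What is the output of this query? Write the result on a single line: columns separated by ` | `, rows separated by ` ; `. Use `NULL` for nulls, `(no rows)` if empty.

8 | Support ; 10 | Ops

For each departments row, check whether any employees with matching dept_id has salary >= 112.
Keep rows where that is false.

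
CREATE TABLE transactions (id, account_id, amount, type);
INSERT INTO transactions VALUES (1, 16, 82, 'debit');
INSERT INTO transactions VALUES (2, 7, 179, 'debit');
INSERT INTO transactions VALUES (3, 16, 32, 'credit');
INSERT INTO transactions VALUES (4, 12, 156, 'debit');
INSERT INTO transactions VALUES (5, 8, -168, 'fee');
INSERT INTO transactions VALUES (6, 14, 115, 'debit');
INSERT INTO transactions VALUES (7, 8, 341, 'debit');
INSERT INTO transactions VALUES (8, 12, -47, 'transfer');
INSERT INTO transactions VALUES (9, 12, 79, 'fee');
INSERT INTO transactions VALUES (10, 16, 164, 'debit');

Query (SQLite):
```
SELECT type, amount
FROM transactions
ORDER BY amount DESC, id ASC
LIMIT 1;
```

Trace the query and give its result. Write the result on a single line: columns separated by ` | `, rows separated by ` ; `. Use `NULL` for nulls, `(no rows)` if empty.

debit | 341

Sort by amount desc, tiebreak id asc: (341, id=7), (179, id=2), (164, id=10), (156, id=4) …. Take first 1.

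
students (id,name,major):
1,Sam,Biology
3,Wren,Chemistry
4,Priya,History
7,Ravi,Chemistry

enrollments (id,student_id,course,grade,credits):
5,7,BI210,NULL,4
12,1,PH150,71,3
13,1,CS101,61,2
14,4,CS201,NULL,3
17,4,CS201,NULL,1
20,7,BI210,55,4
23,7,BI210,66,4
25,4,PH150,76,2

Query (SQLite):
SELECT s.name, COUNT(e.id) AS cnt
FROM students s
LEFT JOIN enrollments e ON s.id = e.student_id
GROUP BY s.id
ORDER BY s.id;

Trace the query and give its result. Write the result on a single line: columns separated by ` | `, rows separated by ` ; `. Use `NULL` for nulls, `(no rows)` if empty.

Sam | 2 ; Wren | 0 ; Priya | 3 ; Ravi | 3

LEFT JOIN keeps every students row; unmatched ones get NULL for enrollments columns.
Group by students.id and compute COUNT(e.id). COUNT(col) of an all-NULL group is 0.
  1: ids {12, 13} → COUNT(e.id)=2
  3: ids {—} → COUNT(e.id)=0
  4: ids {14, 17, 25} → COUNT(e.id)=3
  7: ids {5, 20, 23} → COUNT(e.id)=3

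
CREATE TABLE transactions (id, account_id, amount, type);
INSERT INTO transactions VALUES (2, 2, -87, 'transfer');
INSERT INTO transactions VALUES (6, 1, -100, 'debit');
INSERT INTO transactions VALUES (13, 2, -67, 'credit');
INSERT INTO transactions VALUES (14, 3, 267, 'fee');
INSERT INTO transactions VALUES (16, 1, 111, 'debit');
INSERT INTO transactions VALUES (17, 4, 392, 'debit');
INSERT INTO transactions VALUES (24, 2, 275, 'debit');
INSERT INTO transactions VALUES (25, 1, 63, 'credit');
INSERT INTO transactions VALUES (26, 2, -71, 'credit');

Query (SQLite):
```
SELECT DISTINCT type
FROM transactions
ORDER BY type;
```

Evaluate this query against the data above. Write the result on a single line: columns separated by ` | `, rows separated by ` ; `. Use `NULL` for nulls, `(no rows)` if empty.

credit ; debit ; fee ; transfer

Collect distinct type values from transactions.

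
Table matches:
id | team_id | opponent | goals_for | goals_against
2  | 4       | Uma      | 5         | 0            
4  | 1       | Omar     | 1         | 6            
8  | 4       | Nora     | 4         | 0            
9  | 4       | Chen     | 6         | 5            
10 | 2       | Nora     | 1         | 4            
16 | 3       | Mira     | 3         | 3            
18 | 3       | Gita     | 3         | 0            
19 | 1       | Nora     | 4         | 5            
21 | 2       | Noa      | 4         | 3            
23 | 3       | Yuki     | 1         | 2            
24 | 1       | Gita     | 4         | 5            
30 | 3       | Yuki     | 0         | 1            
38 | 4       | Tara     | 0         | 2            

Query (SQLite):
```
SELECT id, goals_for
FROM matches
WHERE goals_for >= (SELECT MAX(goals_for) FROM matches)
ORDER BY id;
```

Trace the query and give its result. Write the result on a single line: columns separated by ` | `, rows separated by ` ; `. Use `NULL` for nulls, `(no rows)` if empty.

9 | 6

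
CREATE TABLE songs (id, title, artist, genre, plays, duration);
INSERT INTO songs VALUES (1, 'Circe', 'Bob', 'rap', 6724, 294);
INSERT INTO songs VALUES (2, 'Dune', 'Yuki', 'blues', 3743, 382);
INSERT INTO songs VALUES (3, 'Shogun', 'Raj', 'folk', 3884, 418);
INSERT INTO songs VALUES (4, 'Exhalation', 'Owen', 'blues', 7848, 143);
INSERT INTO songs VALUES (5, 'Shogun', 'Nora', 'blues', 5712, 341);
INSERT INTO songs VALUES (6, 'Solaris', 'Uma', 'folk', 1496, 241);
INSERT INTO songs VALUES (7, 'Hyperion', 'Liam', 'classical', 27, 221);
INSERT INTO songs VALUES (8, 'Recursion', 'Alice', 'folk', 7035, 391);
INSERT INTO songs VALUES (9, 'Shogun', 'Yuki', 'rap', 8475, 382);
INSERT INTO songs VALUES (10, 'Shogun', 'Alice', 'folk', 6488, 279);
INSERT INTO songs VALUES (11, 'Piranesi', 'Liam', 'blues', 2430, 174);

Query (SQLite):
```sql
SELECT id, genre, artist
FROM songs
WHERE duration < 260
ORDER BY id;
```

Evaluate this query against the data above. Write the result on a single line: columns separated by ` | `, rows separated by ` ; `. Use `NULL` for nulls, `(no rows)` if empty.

duration < 260: ids {4, 6, 7, 11}

4 | blues | Owen ; 6 | folk | Uma ; 7 | classical | Liam ; 11 | blues | Liam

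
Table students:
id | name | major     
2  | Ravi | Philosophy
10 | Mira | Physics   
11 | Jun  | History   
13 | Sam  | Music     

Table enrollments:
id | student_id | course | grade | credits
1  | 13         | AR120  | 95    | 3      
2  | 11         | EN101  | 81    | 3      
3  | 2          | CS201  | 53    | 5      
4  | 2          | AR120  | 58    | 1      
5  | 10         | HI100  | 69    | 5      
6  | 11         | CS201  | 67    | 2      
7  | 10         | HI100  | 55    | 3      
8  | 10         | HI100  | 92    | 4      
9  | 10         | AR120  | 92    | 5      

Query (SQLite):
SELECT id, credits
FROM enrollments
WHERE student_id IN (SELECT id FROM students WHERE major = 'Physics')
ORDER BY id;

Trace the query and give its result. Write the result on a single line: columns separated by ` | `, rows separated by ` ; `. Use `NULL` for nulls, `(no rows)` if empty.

Inner query: students.id where major = 'Physics'.
Outer: keep enrollments rows whose student_id is in that set.
Inner query → {10}

5 | 5 ; 7 | 3 ; 8 | 4 ; 9 | 5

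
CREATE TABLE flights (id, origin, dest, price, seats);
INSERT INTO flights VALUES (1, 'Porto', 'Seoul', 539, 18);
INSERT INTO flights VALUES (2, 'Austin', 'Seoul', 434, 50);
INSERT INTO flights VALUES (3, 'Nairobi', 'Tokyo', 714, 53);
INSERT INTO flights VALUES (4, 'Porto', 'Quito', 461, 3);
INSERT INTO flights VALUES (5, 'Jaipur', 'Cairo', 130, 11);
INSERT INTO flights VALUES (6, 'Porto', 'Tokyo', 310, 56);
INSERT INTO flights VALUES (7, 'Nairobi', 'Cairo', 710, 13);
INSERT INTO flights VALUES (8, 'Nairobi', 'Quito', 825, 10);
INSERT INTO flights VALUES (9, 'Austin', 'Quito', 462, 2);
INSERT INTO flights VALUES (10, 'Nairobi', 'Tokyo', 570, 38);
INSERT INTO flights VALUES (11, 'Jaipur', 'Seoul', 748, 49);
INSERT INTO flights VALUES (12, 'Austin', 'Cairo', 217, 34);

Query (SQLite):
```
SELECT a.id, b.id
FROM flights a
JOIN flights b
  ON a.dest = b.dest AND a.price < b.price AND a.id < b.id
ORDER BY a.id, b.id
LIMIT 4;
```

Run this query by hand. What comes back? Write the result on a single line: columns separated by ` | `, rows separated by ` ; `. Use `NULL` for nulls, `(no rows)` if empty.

Pairs (a,b) with same dest, a.price < b.price, a.id < b.id.
dest groups: Cairo:{5,7,12} Quito:{4,8,9} Seoul:{1,2,11} Tokyo:{3,6,10}
Ordered by (a.id, b.id); first 4.

1 | 11 ; 2 | 11 ; 4 | 8 ; 4 | 9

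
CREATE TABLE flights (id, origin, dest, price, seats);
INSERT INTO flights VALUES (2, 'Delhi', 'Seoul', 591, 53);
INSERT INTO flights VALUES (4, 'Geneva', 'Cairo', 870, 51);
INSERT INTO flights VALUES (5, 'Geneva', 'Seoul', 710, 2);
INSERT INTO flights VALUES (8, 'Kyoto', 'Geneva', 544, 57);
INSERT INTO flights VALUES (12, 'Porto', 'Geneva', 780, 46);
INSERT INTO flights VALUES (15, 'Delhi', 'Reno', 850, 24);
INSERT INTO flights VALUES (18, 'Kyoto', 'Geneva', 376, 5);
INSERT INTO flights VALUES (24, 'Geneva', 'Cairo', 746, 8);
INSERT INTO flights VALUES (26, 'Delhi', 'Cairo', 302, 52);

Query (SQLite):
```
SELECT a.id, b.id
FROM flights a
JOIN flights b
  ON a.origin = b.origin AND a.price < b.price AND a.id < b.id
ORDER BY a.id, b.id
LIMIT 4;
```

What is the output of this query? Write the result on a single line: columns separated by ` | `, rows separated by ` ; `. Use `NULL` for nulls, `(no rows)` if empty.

2 | 15 ; 5 | 24

Pairs (a,b) with same origin, a.price < b.price, a.id < b.id.
origin groups: Delhi:{2,15,26} Geneva:{4,5,24} Kyoto:{8,18} Porto:{12}
Ordered by (a.id, b.id); first 4.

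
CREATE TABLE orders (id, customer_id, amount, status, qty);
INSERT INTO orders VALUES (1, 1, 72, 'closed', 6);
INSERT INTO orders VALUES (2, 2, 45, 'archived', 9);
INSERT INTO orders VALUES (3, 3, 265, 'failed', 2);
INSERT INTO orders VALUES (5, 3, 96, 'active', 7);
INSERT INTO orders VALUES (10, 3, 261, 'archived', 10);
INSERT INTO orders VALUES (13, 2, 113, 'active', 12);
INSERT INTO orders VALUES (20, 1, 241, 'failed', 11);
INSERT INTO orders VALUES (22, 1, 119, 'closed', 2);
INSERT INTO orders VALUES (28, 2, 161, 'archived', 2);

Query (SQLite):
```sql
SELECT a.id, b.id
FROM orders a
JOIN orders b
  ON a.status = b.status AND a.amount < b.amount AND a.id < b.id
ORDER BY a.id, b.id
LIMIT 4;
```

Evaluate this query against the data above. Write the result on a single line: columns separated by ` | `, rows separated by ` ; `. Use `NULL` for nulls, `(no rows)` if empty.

1 | 22 ; 2 | 10 ; 2 | 28 ; 5 | 13

Pairs (a,b) with same status, a.amount < b.amount, a.id < b.id.
status groups: active:{5,13} archived:{2,10,28} closed:{1,22} failed:{3,20}
Ordered by (a.id, b.id); first 4.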